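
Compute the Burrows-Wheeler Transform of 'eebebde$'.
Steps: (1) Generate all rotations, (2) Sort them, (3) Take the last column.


Rotations (sorted):
  0: $eebebde -> last char: e
  1: bde$eebe -> last char: e
  2: bebde$ee -> last char: e
  3: de$eebeb -> last char: b
  4: e$eebebd -> last char: d
  5: ebde$eeb -> last char: b
  6: ebebde$e -> last char: e
  7: eebebde$ -> last char: $


BWT = eeebdbe$


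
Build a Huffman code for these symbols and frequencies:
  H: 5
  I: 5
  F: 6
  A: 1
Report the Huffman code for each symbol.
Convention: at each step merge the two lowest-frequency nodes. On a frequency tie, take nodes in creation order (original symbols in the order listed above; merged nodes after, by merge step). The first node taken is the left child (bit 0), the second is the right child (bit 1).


Huffman tree construction:
Step 1: Merge A(1) + H(5) = 6
Step 2: Merge I(5) + F(6) = 11
Step 3: Merge (A+H)(6) + (I+F)(11) = 17
Read each symbol's code off the tree from the root (left child = 0, right child = 1).

Codes:
  H: 01 (length 2)
  I: 10 (length 2)
  F: 11 (length 2)
  A: 00 (length 2)
Average code length: 34/17 = 2.0000 bits/symbol


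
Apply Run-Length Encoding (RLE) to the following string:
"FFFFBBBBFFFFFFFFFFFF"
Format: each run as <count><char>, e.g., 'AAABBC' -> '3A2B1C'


Scanning runs left to right:
  i=0: run of 'F' x 4 -> '4F'
  i=4: run of 'B' x 4 -> '4B'
  i=8: run of 'F' x 12 -> '12F'

RLE = 4F4B12F


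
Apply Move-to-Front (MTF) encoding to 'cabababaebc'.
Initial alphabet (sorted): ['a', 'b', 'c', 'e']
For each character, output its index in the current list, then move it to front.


MTF encoding:
'c': index 2 in ['a', 'b', 'c', 'e'] -> ['c', 'a', 'b', 'e']
'a': index 1 in ['c', 'a', 'b', 'e'] -> ['a', 'c', 'b', 'e']
'b': index 2 in ['a', 'c', 'b', 'e'] -> ['b', 'a', 'c', 'e']
'a': index 1 in ['b', 'a', 'c', 'e'] -> ['a', 'b', 'c', 'e']
'b': index 1 in ['a', 'b', 'c', 'e'] -> ['b', 'a', 'c', 'e']
'a': index 1 in ['b', 'a', 'c', 'e'] -> ['a', 'b', 'c', 'e']
'b': index 1 in ['a', 'b', 'c', 'e'] -> ['b', 'a', 'c', 'e']
'a': index 1 in ['b', 'a', 'c', 'e'] -> ['a', 'b', 'c', 'e']
'e': index 3 in ['a', 'b', 'c', 'e'] -> ['e', 'a', 'b', 'c']
'b': index 2 in ['e', 'a', 'b', 'c'] -> ['b', 'e', 'a', 'c']
'c': index 3 in ['b', 'e', 'a', 'c'] -> ['c', 'b', 'e', 'a']


Output: [2, 1, 2, 1, 1, 1, 1, 1, 3, 2, 3]


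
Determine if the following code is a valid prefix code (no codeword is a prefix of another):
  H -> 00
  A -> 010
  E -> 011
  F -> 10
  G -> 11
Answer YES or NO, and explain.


Checking each pair (does one codeword prefix another?):
  H='00' vs A='010': no prefix
  H='00' vs E='011': no prefix
  H='00' vs F='10': no prefix
  H='00' vs G='11': no prefix
  A='010' vs H='00': no prefix
  A='010' vs E='011': no prefix
  A='010' vs F='10': no prefix
  A='010' vs G='11': no prefix
  E='011' vs H='00': no prefix
  E='011' vs A='010': no prefix
  E='011' vs F='10': no prefix
  E='011' vs G='11': no prefix
  F='10' vs H='00': no prefix
  F='10' vs A='010': no prefix
  F='10' vs E='011': no prefix
  F='10' vs G='11': no prefix
  G='11' vs H='00': no prefix
  G='11' vs A='010': no prefix
  G='11' vs E='011': no prefix
  G='11' vs F='10': no prefix
No violation found over all pairs.

YES -- this is a valid prefix code. No codeword is a prefix of any other codeword.


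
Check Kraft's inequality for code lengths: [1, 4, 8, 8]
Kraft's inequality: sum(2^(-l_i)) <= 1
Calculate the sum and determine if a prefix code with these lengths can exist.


Sum = 2^(-1) + 2^(-4) + 2^(-8) + 2^(-8)
    = 0.5 + 0.0625 + 0.00390625 + 0.00390625
    = 146/256 = 0.5703125
Since 0.5703125 <= 1, Kraft's inequality IS satisfied.
A prefix code with these lengths CAN exist.

Kraft sum = 0.5703125. Satisfied.


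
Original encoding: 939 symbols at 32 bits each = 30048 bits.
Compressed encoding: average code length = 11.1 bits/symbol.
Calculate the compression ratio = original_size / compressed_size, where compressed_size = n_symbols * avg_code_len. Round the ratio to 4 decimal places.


original_size = n_symbols * orig_bits = 939 * 32 = 30048 bits
compressed_size = n_symbols * avg_code_len = 939 * 11.1 = 10422.9 bits
ratio = original_size / compressed_size = 30048 / 10422.9 = 2.8829

Compression ratio = 2.8829


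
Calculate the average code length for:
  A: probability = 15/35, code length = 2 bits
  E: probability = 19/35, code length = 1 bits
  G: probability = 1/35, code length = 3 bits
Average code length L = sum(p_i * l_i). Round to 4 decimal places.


Weighted contributions p_i * l_i:
  A: (15/35) * 2 = 30/35
  E: (19/35) * 1 = 19/35
  G: (1/35) * 3 = 3/35
Sum = (30 + 19 + 3)/35 = 52/35

L = 52/35 = 1.4857 bits/symbol


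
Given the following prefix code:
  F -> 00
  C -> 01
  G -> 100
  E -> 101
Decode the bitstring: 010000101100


Decoding step by step:
Bits 01 -> C
Bits 00 -> F
Bits 00 -> F
Bits 101 -> E
Bits 100 -> G


Decoded message: CFFEG


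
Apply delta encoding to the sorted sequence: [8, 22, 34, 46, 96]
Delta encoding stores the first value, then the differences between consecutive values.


First value: 8
Deltas:
  22 - 8 = 14
  34 - 22 = 12
  46 - 34 = 12
  96 - 46 = 50


Delta encoded: [8, 14, 12, 12, 50]


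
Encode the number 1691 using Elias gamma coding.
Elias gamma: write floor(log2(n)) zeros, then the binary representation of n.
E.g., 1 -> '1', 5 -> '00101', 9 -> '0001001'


num_bits = floor(log2(1691)) + 1 = 11
leading_zeros = num_bits - 1 = 10
binary(1691) = 11010011011

Elias gamma(1691) = '0000000000' + '11010011011' = 000000000011010011011 (21 bits)


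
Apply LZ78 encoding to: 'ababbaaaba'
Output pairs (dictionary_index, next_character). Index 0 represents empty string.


LZ78 encoding steps:
Dictionary: {0: ''}
Step 1: w='' (idx 0), next='a' -> output (0, 'a'), add 'a' as idx 1
Step 2: w='' (idx 0), next='b' -> output (0, 'b'), add 'b' as idx 2
Step 3: w='a' (idx 1), next='b' -> output (1, 'b'), add 'ab' as idx 3
Step 4: w='b' (idx 2), next='a' -> output (2, 'a'), add 'ba' as idx 4
Step 5: w='a' (idx 1), next='a' -> output (1, 'a'), add 'aa' as idx 5
Step 6: w='ba' (idx 4), end of input -> output (4, '')


Encoded: [(0, 'a'), (0, 'b'), (1, 'b'), (2, 'a'), (1, 'a'), (4, '')]


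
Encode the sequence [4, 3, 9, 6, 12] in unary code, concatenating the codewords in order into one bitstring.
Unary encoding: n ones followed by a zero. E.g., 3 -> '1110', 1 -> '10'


Encode each number as n ones followed by a terminating 0:
  4 -> 11110 (5 bits)
  3 -> 1110 (4 bits)
  9 -> 1111111110 (10 bits)
  6 -> 1111110 (7 bits)
  12 -> 1111111111110 (13 bits)
Total length = 5 + 4 + 10 + 7 + 13 = 39 bits.

Unary([4, 3, 9, 6, 12]) = 111101110111111111011111101111111111110 (39 bits)


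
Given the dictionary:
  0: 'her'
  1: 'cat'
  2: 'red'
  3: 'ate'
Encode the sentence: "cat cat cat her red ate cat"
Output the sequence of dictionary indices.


Look up each word in the dictionary:
  'cat' -> 1
  'cat' -> 1
  'cat' -> 1
  'her' -> 0
  'red' -> 2
  'ate' -> 3
  'cat' -> 1

Encoded: [1, 1, 1, 0, 2, 3, 1]


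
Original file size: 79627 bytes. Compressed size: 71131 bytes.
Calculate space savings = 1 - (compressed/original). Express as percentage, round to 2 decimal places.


ratio = compressed/original = 71131/79627 = 0.893303
savings = 1 - ratio = 1 - 0.893303 = 0.106697
as a percentage: 0.106697 * 100 = 10.67%

Space savings = 1 - 71131/79627 = 10.67%


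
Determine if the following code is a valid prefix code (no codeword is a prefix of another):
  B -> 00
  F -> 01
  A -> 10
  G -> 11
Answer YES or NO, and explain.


Checking each pair (does one codeword prefix another?):
  B='00' vs F='01': no prefix
  B='00' vs A='10': no prefix
  B='00' vs G='11': no prefix
  F='01' vs B='00': no prefix
  F='01' vs A='10': no prefix
  F='01' vs G='11': no prefix
  A='10' vs B='00': no prefix
  A='10' vs F='01': no prefix
  A='10' vs G='11': no prefix
  G='11' vs B='00': no prefix
  G='11' vs F='01': no prefix
  G='11' vs A='10': no prefix
No violation found over all pairs.

YES -- this is a valid prefix code. No codeword is a prefix of any other codeword.


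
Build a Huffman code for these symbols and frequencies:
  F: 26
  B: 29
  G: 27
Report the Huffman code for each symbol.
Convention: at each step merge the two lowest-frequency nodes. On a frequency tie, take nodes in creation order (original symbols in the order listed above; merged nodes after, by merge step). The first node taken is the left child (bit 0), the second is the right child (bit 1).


Huffman tree construction:
Step 1: Merge F(26) + G(27) = 53
Step 2: Merge B(29) + (F+G)(53) = 82
Read each symbol's code off the tree from the root (left child = 0, right child = 1).

Codes:
  F: 10 (length 2)
  B: 0 (length 1)
  G: 11 (length 2)
Average code length: 135/82 = 1.6463 bits/symbol


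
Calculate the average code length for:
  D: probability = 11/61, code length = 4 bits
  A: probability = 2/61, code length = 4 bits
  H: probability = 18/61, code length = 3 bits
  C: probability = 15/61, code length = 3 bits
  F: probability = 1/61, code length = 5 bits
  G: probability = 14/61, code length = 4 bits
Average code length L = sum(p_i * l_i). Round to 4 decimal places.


Weighted contributions p_i * l_i:
  D: (11/61) * 4 = 44/61
  A: (2/61) * 4 = 8/61
  H: (18/61) * 3 = 54/61
  C: (15/61) * 3 = 45/61
  F: (1/61) * 5 = 5/61
  G: (14/61) * 4 = 56/61
Sum = (44 + 8 + 54 + 45 + 5 + 56)/61 = 212/61

L = 212/61 = 3.4754 bits/symbol


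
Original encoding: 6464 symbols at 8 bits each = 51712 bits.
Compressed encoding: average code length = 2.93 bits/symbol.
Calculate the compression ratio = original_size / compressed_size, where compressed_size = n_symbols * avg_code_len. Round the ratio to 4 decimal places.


original_size = n_symbols * orig_bits = 6464 * 8 = 51712 bits
compressed_size = n_symbols * avg_code_len = 6464 * 2.93 = 18939.52 bits
ratio = original_size / compressed_size = 51712 / 18939.52 = 2.7304

Compression ratio = 2.7304


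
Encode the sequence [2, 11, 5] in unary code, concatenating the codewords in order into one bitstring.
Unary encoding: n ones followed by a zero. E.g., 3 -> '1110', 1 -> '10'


Encode each number as n ones followed by a terminating 0:
  2 -> 110 (3 bits)
  11 -> 111111111110 (12 bits)
  5 -> 111110 (6 bits)
Total length = 3 + 12 + 6 = 21 bits.

Unary([2, 11, 5]) = 110111111111110111110 (21 bits)


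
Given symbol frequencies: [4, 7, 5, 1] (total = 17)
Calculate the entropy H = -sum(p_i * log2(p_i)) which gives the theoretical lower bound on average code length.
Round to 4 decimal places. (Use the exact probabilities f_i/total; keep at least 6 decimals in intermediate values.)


Per-symbol terms -p_i * log2(p_i) with p_i = f_i/17:
  p = 4/17 = 0.235294: log2(p) = -2.087463, -p*log2(p) = 0.491168
  p = 7/17 = 0.411765: log2(p) = -1.280108, -p*log2(p) = 0.527103
  p = 5/17 = 0.294118: log2(p) = -1.765535, -p*log2(p) = 0.519275
  p = 1/17 = 0.058824: log2(p) = -4.087463, -p*log2(p) = 0.240439
H = 0.491168 + 0.527103 + 0.519275 + 0.240439 = 1.777985

H = 1.778 bits/symbol


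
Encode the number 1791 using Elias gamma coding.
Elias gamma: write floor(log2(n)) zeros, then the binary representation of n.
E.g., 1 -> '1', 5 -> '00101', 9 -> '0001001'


num_bits = floor(log2(1791)) + 1 = 11
leading_zeros = num_bits - 1 = 10
binary(1791) = 11011111111

Elias gamma(1791) = '0000000000' + '11011111111' = 000000000011011111111 (21 bits)


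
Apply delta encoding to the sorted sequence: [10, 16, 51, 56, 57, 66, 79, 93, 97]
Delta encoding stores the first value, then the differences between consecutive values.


First value: 10
Deltas:
  16 - 10 = 6
  51 - 16 = 35
  56 - 51 = 5
  57 - 56 = 1
  66 - 57 = 9
  79 - 66 = 13
  93 - 79 = 14
  97 - 93 = 4


Delta encoded: [10, 6, 35, 5, 1, 9, 13, 14, 4]


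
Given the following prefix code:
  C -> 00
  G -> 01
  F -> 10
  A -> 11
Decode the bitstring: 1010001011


Decoding step by step:
Bits 10 -> F
Bits 10 -> F
Bits 00 -> C
Bits 10 -> F
Bits 11 -> A


Decoded message: FFCFA


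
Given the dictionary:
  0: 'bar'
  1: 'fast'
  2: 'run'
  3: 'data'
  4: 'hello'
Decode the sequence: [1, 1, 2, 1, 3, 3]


Look up each index in the dictionary:
  1 -> 'fast'
  1 -> 'fast'
  2 -> 'run'
  1 -> 'fast'
  3 -> 'data'
  3 -> 'data'

Decoded: "fast fast run fast data data"


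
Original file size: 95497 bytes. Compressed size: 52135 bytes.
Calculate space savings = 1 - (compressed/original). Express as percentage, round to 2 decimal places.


ratio = compressed/original = 52135/95497 = 0.545933
savings = 1 - ratio = 1 - 0.545933 = 0.454067
as a percentage: 0.454067 * 100 = 45.41%

Space savings = 1 - 52135/95497 = 45.41%


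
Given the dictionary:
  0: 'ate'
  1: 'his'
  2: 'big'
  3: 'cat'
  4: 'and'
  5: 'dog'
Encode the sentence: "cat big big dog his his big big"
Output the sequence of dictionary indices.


Look up each word in the dictionary:
  'cat' -> 3
  'big' -> 2
  'big' -> 2
  'dog' -> 5
  'his' -> 1
  'his' -> 1
  'big' -> 2
  'big' -> 2

Encoded: [3, 2, 2, 5, 1, 1, 2, 2]


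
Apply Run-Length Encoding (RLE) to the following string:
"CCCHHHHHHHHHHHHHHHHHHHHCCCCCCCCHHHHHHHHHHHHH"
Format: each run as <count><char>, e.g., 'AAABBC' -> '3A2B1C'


Scanning runs left to right:
  i=0: run of 'C' x 3 -> '3C'
  i=3: run of 'H' x 20 -> '20H'
  i=23: run of 'C' x 8 -> '8C'
  i=31: run of 'H' x 13 -> '13H'

RLE = 3C20H8C13H


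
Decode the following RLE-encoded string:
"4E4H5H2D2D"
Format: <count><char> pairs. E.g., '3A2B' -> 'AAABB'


Expanding each <count><char> pair:
  4E -> 'EEEE'
  4H -> 'HHHH'
  5H -> 'HHHHH'
  2D -> 'DD'
  2D -> 'DD'

Decoded = EEEEHHHHHHHHHDDDD


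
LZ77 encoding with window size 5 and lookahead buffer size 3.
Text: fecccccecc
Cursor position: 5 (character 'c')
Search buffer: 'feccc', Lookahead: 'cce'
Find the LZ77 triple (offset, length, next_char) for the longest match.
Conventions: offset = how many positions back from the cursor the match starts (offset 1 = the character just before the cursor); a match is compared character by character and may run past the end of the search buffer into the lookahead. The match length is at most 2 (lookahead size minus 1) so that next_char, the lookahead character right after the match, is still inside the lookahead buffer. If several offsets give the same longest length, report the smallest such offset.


Try each offset into the search buffer:
  offset=1 (pos 4, char 'c'): match length 2
  offset=2 (pos 3, char 'c'): match length 2
  offset=3 (pos 2, char 'c'): match length 2
  offset=4 (pos 1, char 'e'): match length 0
  offset=5 (pos 0, char 'f'): match length 0
Longest match has length 2, found at offsets 1, 2, 3; take the smallest, offset 1.
next_char = character at position 5 + 2 = 7 -> 'e'

Best match: offset=1, length=2 (matching 'cc' starting at position 4)
LZ77 triple: (1, 2, 'e')


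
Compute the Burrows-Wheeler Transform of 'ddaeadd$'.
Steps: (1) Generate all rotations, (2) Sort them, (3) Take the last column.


Rotations (sorted):
  0: $ddaeadd -> last char: d
  1: add$ddae -> last char: e
  2: aeadd$dd -> last char: d
  3: d$ddaead -> last char: d
  4: daeadd$d -> last char: d
  5: dd$ddaea -> last char: a
  6: ddaeadd$ -> last char: $
  7: eadd$dda -> last char: a


BWT = deddda$a


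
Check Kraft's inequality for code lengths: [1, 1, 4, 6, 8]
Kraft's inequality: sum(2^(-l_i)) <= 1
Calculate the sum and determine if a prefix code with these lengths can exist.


Sum = 2^(-1) + 2^(-1) + 2^(-4) + 2^(-6) + 2^(-8)
    = 0.5 + 0.5 + 0.0625 + 0.015625 + 0.00390625
    = 277/256 = 1.08203125
Since 1.08203125 > 1, Kraft's inequality is NOT satisfied.
A prefix code with these lengths CANNOT exist.

Kraft sum = 1.08203125. Not satisfied.


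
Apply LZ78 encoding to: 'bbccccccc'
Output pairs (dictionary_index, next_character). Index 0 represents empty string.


LZ78 encoding steps:
Dictionary: {0: ''}
Step 1: w='' (idx 0), next='b' -> output (0, 'b'), add 'b' as idx 1
Step 2: w='b' (idx 1), next='c' -> output (1, 'c'), add 'bc' as idx 2
Step 3: w='' (idx 0), next='c' -> output (0, 'c'), add 'c' as idx 3
Step 4: w='c' (idx 3), next='c' -> output (3, 'c'), add 'cc' as idx 4
Step 5: w='cc' (idx 4), next='c' -> output (4, 'c'), add 'ccc' as idx 5


Encoded: [(0, 'b'), (1, 'c'), (0, 'c'), (3, 'c'), (4, 'c')]


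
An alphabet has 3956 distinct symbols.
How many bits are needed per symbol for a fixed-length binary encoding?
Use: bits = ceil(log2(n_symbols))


log2(3956) = 11.9498
Bracket: 2^11 = 2048 < 3956 <= 2^12 = 4096
So ceil(log2(3956)) = 12

bits = ceil(log2(3956)) = ceil(11.9498) = 12 bits


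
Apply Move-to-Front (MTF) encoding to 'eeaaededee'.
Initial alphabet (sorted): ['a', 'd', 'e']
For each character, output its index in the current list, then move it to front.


MTF encoding:
'e': index 2 in ['a', 'd', 'e'] -> ['e', 'a', 'd']
'e': index 0 in ['e', 'a', 'd'] -> ['e', 'a', 'd']
'a': index 1 in ['e', 'a', 'd'] -> ['a', 'e', 'd']
'a': index 0 in ['a', 'e', 'd'] -> ['a', 'e', 'd']
'e': index 1 in ['a', 'e', 'd'] -> ['e', 'a', 'd']
'd': index 2 in ['e', 'a', 'd'] -> ['d', 'e', 'a']
'e': index 1 in ['d', 'e', 'a'] -> ['e', 'd', 'a']
'd': index 1 in ['e', 'd', 'a'] -> ['d', 'e', 'a']
'e': index 1 in ['d', 'e', 'a'] -> ['e', 'd', 'a']
'e': index 0 in ['e', 'd', 'a'] -> ['e', 'd', 'a']


Output: [2, 0, 1, 0, 1, 2, 1, 1, 1, 0]


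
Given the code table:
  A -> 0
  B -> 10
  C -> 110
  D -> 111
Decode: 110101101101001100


Decoding:
110 -> C
10 -> B
110 -> C
110 -> C
10 -> B
0 -> A
110 -> C
0 -> A


Result: CBCCBACA


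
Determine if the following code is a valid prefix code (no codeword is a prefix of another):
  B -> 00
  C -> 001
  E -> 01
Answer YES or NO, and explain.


Checking each pair (does one codeword prefix another?):
  B='00' vs C='001': prefix -- VIOLATION

NO -- this is NOT a valid prefix code. B (00) is a prefix of C (001).


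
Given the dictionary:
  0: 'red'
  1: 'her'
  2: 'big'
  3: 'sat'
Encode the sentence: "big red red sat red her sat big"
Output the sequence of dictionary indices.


Look up each word in the dictionary:
  'big' -> 2
  'red' -> 0
  'red' -> 0
  'sat' -> 3
  'red' -> 0
  'her' -> 1
  'sat' -> 3
  'big' -> 2

Encoded: [2, 0, 0, 3, 0, 1, 3, 2]


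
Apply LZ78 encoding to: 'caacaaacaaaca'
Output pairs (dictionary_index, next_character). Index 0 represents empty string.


LZ78 encoding steps:
Dictionary: {0: ''}
Step 1: w='' (idx 0), next='c' -> output (0, 'c'), add 'c' as idx 1
Step 2: w='' (idx 0), next='a' -> output (0, 'a'), add 'a' as idx 2
Step 3: w='a' (idx 2), next='c' -> output (2, 'c'), add 'ac' as idx 3
Step 4: w='a' (idx 2), next='a' -> output (2, 'a'), add 'aa' as idx 4
Step 5: w='ac' (idx 3), next='a' -> output (3, 'a'), add 'aca' as idx 5
Step 6: w='aa' (idx 4), next='c' -> output (4, 'c'), add 'aac' as idx 6
Step 7: w='a' (idx 2), end of input -> output (2, '')


Encoded: [(0, 'c'), (0, 'a'), (2, 'c'), (2, 'a'), (3, 'a'), (4, 'c'), (2, '')]


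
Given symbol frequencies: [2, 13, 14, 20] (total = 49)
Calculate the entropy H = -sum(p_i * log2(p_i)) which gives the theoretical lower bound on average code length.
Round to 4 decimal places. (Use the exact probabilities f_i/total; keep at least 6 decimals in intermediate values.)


Per-symbol terms -p_i * log2(p_i) with p_i = f_i/49:
  p = 2/49 = 0.040816: log2(p) = -4.614710, -p*log2(p) = 0.188356
  p = 13/49 = 0.265306: log2(p) = -1.914270, -p*log2(p) = 0.507868
  p = 14/49 = 0.285714: log2(p) = -1.807355, -p*log2(p) = 0.516387
  p = 20/49 = 0.408163: log2(p) = -1.292782, -p*log2(p) = 0.527666
H = 0.188356 + 0.507868 + 0.516387 + 0.527666 = 1.740277

H = 1.7403 bits/symbol


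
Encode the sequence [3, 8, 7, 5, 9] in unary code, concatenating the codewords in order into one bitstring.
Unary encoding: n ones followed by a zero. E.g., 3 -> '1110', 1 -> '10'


Encode each number as n ones followed by a terminating 0:
  3 -> 1110 (4 bits)
  8 -> 111111110 (9 bits)
  7 -> 11111110 (8 bits)
  5 -> 111110 (6 bits)
  9 -> 1111111110 (10 bits)
Total length = 4 + 9 + 8 + 6 + 10 = 37 bits.

Unary([3, 8, 7, 5, 9]) = 1110111111110111111101111101111111110 (37 bits)


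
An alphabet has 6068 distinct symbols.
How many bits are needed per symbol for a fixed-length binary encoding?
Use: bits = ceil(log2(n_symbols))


log2(6068) = 12.567
Bracket: 2^12 = 4096 < 6068 <= 2^13 = 8192
So ceil(log2(6068)) = 13

bits = ceil(log2(6068)) = ceil(12.567) = 13 bits


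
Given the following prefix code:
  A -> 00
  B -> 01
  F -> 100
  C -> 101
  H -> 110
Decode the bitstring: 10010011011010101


Decoding step by step:
Bits 100 -> F
Bits 100 -> F
Bits 110 -> H
Bits 110 -> H
Bits 101 -> C
Bits 01 -> B


Decoded message: FFHHCB


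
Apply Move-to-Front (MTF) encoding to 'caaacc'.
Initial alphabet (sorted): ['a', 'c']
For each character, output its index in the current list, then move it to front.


MTF encoding:
'c': index 1 in ['a', 'c'] -> ['c', 'a']
'a': index 1 in ['c', 'a'] -> ['a', 'c']
'a': index 0 in ['a', 'c'] -> ['a', 'c']
'a': index 0 in ['a', 'c'] -> ['a', 'c']
'c': index 1 in ['a', 'c'] -> ['c', 'a']
'c': index 0 in ['c', 'a'] -> ['c', 'a']


Output: [1, 1, 0, 0, 1, 0]


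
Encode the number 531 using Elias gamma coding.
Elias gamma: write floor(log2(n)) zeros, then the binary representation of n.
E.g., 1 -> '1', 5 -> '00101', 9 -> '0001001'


num_bits = floor(log2(531)) + 1 = 10
leading_zeros = num_bits - 1 = 9
binary(531) = 1000010011

Elias gamma(531) = '000000000' + '1000010011' = 0000000001000010011 (19 bits)


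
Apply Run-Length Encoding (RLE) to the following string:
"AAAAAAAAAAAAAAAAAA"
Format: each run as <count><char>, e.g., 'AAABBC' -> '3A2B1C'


Scanning runs left to right:
  i=0: run of 'A' x 18 -> '18A'

RLE = 18A


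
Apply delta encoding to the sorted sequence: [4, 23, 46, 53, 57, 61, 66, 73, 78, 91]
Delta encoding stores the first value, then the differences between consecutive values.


First value: 4
Deltas:
  23 - 4 = 19
  46 - 23 = 23
  53 - 46 = 7
  57 - 53 = 4
  61 - 57 = 4
  66 - 61 = 5
  73 - 66 = 7
  78 - 73 = 5
  91 - 78 = 13


Delta encoded: [4, 19, 23, 7, 4, 4, 5, 7, 5, 13]


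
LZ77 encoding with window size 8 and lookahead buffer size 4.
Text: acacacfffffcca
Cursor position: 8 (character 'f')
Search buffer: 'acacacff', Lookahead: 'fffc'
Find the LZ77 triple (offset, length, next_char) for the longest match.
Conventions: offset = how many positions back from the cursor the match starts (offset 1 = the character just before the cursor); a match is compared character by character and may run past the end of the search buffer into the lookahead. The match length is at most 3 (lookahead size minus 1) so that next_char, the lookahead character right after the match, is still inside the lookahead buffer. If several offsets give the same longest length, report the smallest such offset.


Try each offset into the search buffer:
  offset=1 (pos 7, char 'f'): match length 3
  offset=2 (pos 6, char 'f'): match length 3
  offset=3 (pos 5, char 'c'): match length 0
  offset=4 (pos 4, char 'a'): match length 0
  offset=5 (pos 3, char 'c'): match length 0
  offset=6 (pos 2, char 'a'): match length 0
  offset=7 (pos 1, char 'c'): match length 0
  offset=8 (pos 0, char 'a'): match length 0
Longest match has length 3, found at offsets 1, 2; take the smallest, offset 1.
next_char = character at position 8 + 3 = 11 -> 'c'

Best match: offset=1, length=3 (matching 'fff' starting at position 7)
LZ77 triple: (1, 3, 'c')


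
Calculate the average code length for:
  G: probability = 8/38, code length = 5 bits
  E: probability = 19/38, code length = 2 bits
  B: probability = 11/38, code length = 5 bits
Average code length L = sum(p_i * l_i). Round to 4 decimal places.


Weighted contributions p_i * l_i:
  G: (8/38) * 5 = 40/38
  E: (19/38) * 2 = 38/38
  B: (11/38) * 5 = 55/38
Sum = (40 + 38 + 55)/38 = 133/38

L = 133/38 = 3.5000 bits/symbol


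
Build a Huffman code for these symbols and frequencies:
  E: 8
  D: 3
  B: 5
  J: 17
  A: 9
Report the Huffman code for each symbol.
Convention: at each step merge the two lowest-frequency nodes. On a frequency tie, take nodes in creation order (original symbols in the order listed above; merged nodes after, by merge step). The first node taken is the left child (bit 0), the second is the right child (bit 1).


Huffman tree construction:
Step 1: Merge D(3) + B(5) = 8
Step 2: Merge E(8) + (D+B)(8) = 16
Step 3: Merge A(9) + (E+(D+B))(16) = 25
Step 4: Merge J(17) + (A+(E+(D+B)))(25) = 42
Read each symbol's code off the tree from the root (left child = 0, right child = 1).

Codes:
  E: 110 (length 3)
  D: 1110 (length 4)
  B: 1111 (length 4)
  J: 0 (length 1)
  A: 10 (length 2)
Average code length: 91/42 = 2.1667 bits/symbol


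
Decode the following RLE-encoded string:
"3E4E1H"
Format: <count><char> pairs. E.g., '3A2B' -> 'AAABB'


Expanding each <count><char> pair:
  3E -> 'EEE'
  4E -> 'EEEE'
  1H -> 'H'

Decoded = EEEEEEEH


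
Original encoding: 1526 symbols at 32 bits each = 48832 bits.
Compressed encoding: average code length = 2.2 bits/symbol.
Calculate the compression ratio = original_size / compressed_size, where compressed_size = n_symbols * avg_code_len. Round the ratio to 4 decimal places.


original_size = n_symbols * orig_bits = 1526 * 32 = 48832 bits
compressed_size = n_symbols * avg_code_len = 1526 * 2.2 = 3357.2 bits
ratio = original_size / compressed_size = 48832 / 3357.2 = 14.5455

Compression ratio = 14.5455


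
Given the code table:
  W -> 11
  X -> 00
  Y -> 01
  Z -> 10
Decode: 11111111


Decoding:
11 -> W
11 -> W
11 -> W
11 -> W


Result: WWWW


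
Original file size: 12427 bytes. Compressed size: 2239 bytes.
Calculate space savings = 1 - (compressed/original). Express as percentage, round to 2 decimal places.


ratio = compressed/original = 2239/12427 = 0.180172
savings = 1 - ratio = 1 - 0.180172 = 0.819828
as a percentage: 0.819828 * 100 = 81.98%

Space savings = 1 - 2239/12427 = 81.98%


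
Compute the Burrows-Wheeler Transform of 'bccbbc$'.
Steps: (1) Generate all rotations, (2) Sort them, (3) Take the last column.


Rotations (sorted):
  0: $bccbbc -> last char: c
  1: bbc$bcc -> last char: c
  2: bc$bccb -> last char: b
  3: bccbbc$ -> last char: $
  4: c$bccbb -> last char: b
  5: cbbc$bc -> last char: c
  6: ccbbc$b -> last char: b


BWT = ccb$bcb


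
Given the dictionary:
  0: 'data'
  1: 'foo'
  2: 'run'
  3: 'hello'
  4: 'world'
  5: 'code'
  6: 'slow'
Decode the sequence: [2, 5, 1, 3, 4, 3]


Look up each index in the dictionary:
  2 -> 'run'
  5 -> 'code'
  1 -> 'foo'
  3 -> 'hello'
  4 -> 'world'
  3 -> 'hello'

Decoded: "run code foo hello world hello"


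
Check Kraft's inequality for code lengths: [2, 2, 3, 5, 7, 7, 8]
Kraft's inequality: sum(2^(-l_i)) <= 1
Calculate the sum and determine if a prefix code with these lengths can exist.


Sum = 2^(-2) + 2^(-2) + 2^(-3) + 2^(-5) + 2^(-7) + 2^(-7) + 2^(-8)
    = 0.25 + 0.25 + 0.125 + 0.03125 + 0.0078125 + 0.0078125 + 0.00390625
    = 173/256 = 0.67578125
Since 0.67578125 <= 1, Kraft's inequality IS satisfied.
A prefix code with these lengths CAN exist.

Kraft sum = 0.67578125. Satisfied.


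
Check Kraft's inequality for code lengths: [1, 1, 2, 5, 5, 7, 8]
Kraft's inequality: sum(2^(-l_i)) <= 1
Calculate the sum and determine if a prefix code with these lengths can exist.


Sum = 2^(-1) + 2^(-1) + 2^(-2) + 2^(-5) + 2^(-5) + 2^(-7) + 2^(-8)
    = 0.5 + 0.5 + 0.25 + 0.03125 + 0.03125 + 0.0078125 + 0.00390625
    = 339/256 = 1.32421875
Since 1.32421875 > 1, Kraft's inequality is NOT satisfied.
A prefix code with these lengths CANNOT exist.

Kraft sum = 1.32421875. Not satisfied.


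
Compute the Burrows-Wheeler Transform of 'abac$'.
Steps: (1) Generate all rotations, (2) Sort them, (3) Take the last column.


Rotations (sorted):
  0: $abac -> last char: c
  1: abac$ -> last char: $
  2: ac$ab -> last char: b
  3: bac$a -> last char: a
  4: c$aba -> last char: a


BWT = c$baa


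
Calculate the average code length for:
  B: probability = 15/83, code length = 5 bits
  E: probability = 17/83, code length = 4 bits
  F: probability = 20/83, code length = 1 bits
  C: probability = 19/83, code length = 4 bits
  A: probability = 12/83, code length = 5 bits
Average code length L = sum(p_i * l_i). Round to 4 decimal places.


Weighted contributions p_i * l_i:
  B: (15/83) * 5 = 75/83
  E: (17/83) * 4 = 68/83
  F: (20/83) * 1 = 20/83
  C: (19/83) * 4 = 76/83
  A: (12/83) * 5 = 60/83
Sum = (75 + 68 + 20 + 76 + 60)/83 = 299/83

L = 299/83 = 3.6024 bits/symbol


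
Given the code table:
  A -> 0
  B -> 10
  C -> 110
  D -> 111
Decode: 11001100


Decoding:
110 -> C
0 -> A
110 -> C
0 -> A


Result: CACA


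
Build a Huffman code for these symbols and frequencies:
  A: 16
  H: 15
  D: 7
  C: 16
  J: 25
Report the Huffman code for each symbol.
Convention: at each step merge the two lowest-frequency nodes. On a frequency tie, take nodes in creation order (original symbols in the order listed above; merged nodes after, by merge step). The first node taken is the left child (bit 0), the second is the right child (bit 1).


Huffman tree construction:
Step 1: Merge D(7) + H(15) = 22
Step 2: Merge A(16) + C(16) = 32
Step 3: Merge (D+H)(22) + J(25) = 47
Step 4: Merge (A+C)(32) + ((D+H)+J)(47) = 79
Read each symbol's code off the tree from the root (left child = 0, right child = 1).

Codes:
  A: 00 (length 2)
  H: 101 (length 3)
  D: 100 (length 3)
  C: 01 (length 2)
  J: 11 (length 2)
Average code length: 180/79 = 2.2785 bits/symbol


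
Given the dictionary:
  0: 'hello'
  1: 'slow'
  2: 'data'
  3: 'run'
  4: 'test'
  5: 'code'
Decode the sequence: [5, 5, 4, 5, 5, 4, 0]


Look up each index in the dictionary:
  5 -> 'code'
  5 -> 'code'
  4 -> 'test'
  5 -> 'code'
  5 -> 'code'
  4 -> 'test'
  0 -> 'hello'

Decoded: "code code test code code test hello"


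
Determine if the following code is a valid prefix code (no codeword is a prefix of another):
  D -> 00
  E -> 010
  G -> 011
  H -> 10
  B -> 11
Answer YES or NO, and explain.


Checking each pair (does one codeword prefix another?):
  D='00' vs E='010': no prefix
  D='00' vs G='011': no prefix
  D='00' vs H='10': no prefix
  D='00' vs B='11': no prefix
  E='010' vs D='00': no prefix
  E='010' vs G='011': no prefix
  E='010' vs H='10': no prefix
  E='010' vs B='11': no prefix
  G='011' vs D='00': no prefix
  G='011' vs E='010': no prefix
  G='011' vs H='10': no prefix
  G='011' vs B='11': no prefix
  H='10' vs D='00': no prefix
  H='10' vs E='010': no prefix
  H='10' vs G='011': no prefix
  H='10' vs B='11': no prefix
  B='11' vs D='00': no prefix
  B='11' vs E='010': no prefix
  B='11' vs G='011': no prefix
  B='11' vs H='10': no prefix
No violation found over all pairs.

YES -- this is a valid prefix code. No codeword is a prefix of any other codeword.


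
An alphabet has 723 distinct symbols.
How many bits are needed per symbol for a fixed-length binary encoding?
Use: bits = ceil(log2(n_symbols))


log2(723) = 9.4979
Bracket: 2^9 = 512 < 723 <= 2^10 = 1024
So ceil(log2(723)) = 10

bits = ceil(log2(723)) = ceil(9.4979) = 10 bits


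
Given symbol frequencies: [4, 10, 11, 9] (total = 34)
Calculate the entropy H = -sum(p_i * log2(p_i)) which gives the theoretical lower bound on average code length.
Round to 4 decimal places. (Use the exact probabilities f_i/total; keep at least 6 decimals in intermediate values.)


Per-symbol terms -p_i * log2(p_i) with p_i = f_i/34:
  p = 4/34 = 0.117647: log2(p) = -3.087463, -p*log2(p) = 0.363231
  p = 10/34 = 0.294118: log2(p) = -1.765535, -p*log2(p) = 0.519275
  p = 11/34 = 0.323529: log2(p) = -1.628031, -p*log2(p) = 0.526716
  p = 9/34 = 0.264706: log2(p) = -1.917538, -p*log2(p) = 0.507584
H = 0.363231 + 0.519275 + 0.526716 + 0.507584 = 1.916806

H = 1.9168 bits/symbol


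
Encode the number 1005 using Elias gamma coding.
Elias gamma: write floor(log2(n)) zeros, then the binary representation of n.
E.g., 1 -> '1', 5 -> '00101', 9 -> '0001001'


num_bits = floor(log2(1005)) + 1 = 10
leading_zeros = num_bits - 1 = 9
binary(1005) = 1111101101

Elias gamma(1005) = '000000000' + '1111101101' = 0000000001111101101 (19 bits)


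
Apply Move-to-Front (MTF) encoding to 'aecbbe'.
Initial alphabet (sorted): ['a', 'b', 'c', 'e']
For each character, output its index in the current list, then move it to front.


MTF encoding:
'a': index 0 in ['a', 'b', 'c', 'e'] -> ['a', 'b', 'c', 'e']
'e': index 3 in ['a', 'b', 'c', 'e'] -> ['e', 'a', 'b', 'c']
'c': index 3 in ['e', 'a', 'b', 'c'] -> ['c', 'e', 'a', 'b']
'b': index 3 in ['c', 'e', 'a', 'b'] -> ['b', 'c', 'e', 'a']
'b': index 0 in ['b', 'c', 'e', 'a'] -> ['b', 'c', 'e', 'a']
'e': index 2 in ['b', 'c', 'e', 'a'] -> ['e', 'b', 'c', 'a']


Output: [0, 3, 3, 3, 0, 2]


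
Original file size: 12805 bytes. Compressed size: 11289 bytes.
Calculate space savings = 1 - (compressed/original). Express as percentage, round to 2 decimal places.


ratio = compressed/original = 11289/12805 = 0.881609
savings = 1 - ratio = 1 - 0.881609 = 0.118391
as a percentage: 0.118391 * 100 = 11.84%

Space savings = 1 - 11289/12805 = 11.84%


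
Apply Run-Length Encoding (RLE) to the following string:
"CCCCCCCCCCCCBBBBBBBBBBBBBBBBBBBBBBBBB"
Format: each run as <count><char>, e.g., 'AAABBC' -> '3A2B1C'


Scanning runs left to right:
  i=0: run of 'C' x 12 -> '12C'
  i=12: run of 'B' x 25 -> '25B'

RLE = 12C25B


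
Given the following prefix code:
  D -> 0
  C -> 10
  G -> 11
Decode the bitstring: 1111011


Decoding step by step:
Bits 11 -> G
Bits 11 -> G
Bits 0 -> D
Bits 11 -> G


Decoded message: GGDG


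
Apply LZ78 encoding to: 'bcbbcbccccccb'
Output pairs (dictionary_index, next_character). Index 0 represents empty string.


LZ78 encoding steps:
Dictionary: {0: ''}
Step 1: w='' (idx 0), next='b' -> output (0, 'b'), add 'b' as idx 1
Step 2: w='' (idx 0), next='c' -> output (0, 'c'), add 'c' as idx 2
Step 3: w='b' (idx 1), next='b' -> output (1, 'b'), add 'bb' as idx 3
Step 4: w='c' (idx 2), next='b' -> output (2, 'b'), add 'cb' as idx 4
Step 5: w='c' (idx 2), next='c' -> output (2, 'c'), add 'cc' as idx 5
Step 6: w='cc' (idx 5), next='c' -> output (5, 'c'), add 'ccc' as idx 6
Step 7: w='cb' (idx 4), end of input -> output (4, '')


Encoded: [(0, 'b'), (0, 'c'), (1, 'b'), (2, 'b'), (2, 'c'), (5, 'c'), (4, '')]


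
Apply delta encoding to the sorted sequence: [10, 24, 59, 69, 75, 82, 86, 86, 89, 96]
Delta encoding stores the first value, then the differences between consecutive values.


First value: 10
Deltas:
  24 - 10 = 14
  59 - 24 = 35
  69 - 59 = 10
  75 - 69 = 6
  82 - 75 = 7
  86 - 82 = 4
  86 - 86 = 0
  89 - 86 = 3
  96 - 89 = 7


Delta encoded: [10, 14, 35, 10, 6, 7, 4, 0, 3, 7]


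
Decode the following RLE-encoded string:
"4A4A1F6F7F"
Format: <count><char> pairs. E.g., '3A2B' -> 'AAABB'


Expanding each <count><char> pair:
  4A -> 'AAAA'
  4A -> 'AAAA'
  1F -> 'F'
  6F -> 'FFFFFF'
  7F -> 'FFFFFFF'

Decoded = AAAAAAAAFFFFFFFFFFFFFF


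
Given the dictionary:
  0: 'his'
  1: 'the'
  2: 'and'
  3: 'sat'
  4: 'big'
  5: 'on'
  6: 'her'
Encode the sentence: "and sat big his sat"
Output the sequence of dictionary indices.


Look up each word in the dictionary:
  'and' -> 2
  'sat' -> 3
  'big' -> 4
  'his' -> 0
  'sat' -> 3

Encoded: [2, 3, 4, 0, 3]


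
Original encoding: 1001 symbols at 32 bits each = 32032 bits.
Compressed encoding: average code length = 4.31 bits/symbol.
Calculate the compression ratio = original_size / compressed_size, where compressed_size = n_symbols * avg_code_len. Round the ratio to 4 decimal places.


original_size = n_symbols * orig_bits = 1001 * 32 = 32032 bits
compressed_size = n_symbols * avg_code_len = 1001 * 4.31 = 4314.31 bits
ratio = original_size / compressed_size = 32032 / 4314.31 = 7.4246

Compression ratio = 7.4246


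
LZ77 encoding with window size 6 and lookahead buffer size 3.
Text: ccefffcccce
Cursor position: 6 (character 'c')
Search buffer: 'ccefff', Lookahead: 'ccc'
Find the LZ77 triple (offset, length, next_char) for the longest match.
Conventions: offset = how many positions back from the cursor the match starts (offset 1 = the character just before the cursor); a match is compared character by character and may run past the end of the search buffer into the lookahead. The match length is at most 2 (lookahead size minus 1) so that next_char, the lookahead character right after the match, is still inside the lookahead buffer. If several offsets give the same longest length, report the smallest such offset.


Try each offset into the search buffer:
  offset=1 (pos 5, char 'f'): match length 0
  offset=2 (pos 4, char 'f'): match length 0
  offset=3 (pos 3, char 'f'): match length 0
  offset=4 (pos 2, char 'e'): match length 0
  offset=5 (pos 1, char 'c'): match length 1
  offset=6 (pos 0, char 'c'): match length 2
Longest match has length 2 at offset 6.
next_char = character at position 6 + 2 = 8 -> 'c'

Best match: offset=6, length=2 (matching 'cc' starting at position 0)
LZ77 triple: (6, 2, 'c')


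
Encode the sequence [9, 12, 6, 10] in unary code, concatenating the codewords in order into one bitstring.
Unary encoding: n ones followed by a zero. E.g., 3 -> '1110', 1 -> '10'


Encode each number as n ones followed by a terminating 0:
  9 -> 1111111110 (10 bits)
  12 -> 1111111111110 (13 bits)
  6 -> 1111110 (7 bits)
  10 -> 11111111110 (11 bits)
Total length = 10 + 13 + 7 + 11 = 41 bits.

Unary([9, 12, 6, 10]) = 11111111101111111111110111111011111111110 (41 bits)


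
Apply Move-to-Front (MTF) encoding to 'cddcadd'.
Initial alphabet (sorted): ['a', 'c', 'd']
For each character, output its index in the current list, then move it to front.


MTF encoding:
'c': index 1 in ['a', 'c', 'd'] -> ['c', 'a', 'd']
'd': index 2 in ['c', 'a', 'd'] -> ['d', 'c', 'a']
'd': index 0 in ['d', 'c', 'a'] -> ['d', 'c', 'a']
'c': index 1 in ['d', 'c', 'a'] -> ['c', 'd', 'a']
'a': index 2 in ['c', 'd', 'a'] -> ['a', 'c', 'd']
'd': index 2 in ['a', 'c', 'd'] -> ['d', 'a', 'c']
'd': index 0 in ['d', 'a', 'c'] -> ['d', 'a', 'c']


Output: [1, 2, 0, 1, 2, 2, 0]


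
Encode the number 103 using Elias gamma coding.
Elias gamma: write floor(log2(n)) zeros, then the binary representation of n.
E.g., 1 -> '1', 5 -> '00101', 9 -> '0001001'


num_bits = floor(log2(103)) + 1 = 7
leading_zeros = num_bits - 1 = 6
binary(103) = 1100111

Elias gamma(103) = '000000' + '1100111' = 0000001100111 (13 bits)


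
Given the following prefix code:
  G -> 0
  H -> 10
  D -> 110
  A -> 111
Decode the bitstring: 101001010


Decoding step by step:
Bits 10 -> H
Bits 10 -> H
Bits 0 -> G
Bits 10 -> H
Bits 10 -> H


Decoded message: HHGHH


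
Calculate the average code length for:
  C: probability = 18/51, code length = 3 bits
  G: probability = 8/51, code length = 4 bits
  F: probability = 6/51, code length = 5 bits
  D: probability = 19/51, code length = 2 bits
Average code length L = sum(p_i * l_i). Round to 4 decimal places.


Weighted contributions p_i * l_i:
  C: (18/51) * 3 = 54/51
  G: (8/51) * 4 = 32/51
  F: (6/51) * 5 = 30/51
  D: (19/51) * 2 = 38/51
Sum = (54 + 32 + 30 + 38)/51 = 154/51

L = 154/51 = 3.0196 bits/symbol


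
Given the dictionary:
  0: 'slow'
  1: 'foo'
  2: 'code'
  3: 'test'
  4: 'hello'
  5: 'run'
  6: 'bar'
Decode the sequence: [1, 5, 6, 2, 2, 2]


Look up each index in the dictionary:
  1 -> 'foo'
  5 -> 'run'
  6 -> 'bar'
  2 -> 'code'
  2 -> 'code'
  2 -> 'code'

Decoded: "foo run bar code code code"


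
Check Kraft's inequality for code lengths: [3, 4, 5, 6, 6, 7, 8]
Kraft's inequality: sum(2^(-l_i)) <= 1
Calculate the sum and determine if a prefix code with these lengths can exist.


Sum = 2^(-3) + 2^(-4) + 2^(-5) + 2^(-6) + 2^(-6) + 2^(-7) + 2^(-8)
    = 0.125 + 0.0625 + 0.03125 + 0.015625 + 0.015625 + 0.0078125 + 0.00390625
    = 67/256 = 0.26171875
Since 0.26171875 <= 1, Kraft's inequality IS satisfied.
A prefix code with these lengths CAN exist.

Kraft sum = 0.26171875. Satisfied.


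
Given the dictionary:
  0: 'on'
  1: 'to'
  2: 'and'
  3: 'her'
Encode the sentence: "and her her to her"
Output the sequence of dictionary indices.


Look up each word in the dictionary:
  'and' -> 2
  'her' -> 3
  'her' -> 3
  'to' -> 1
  'her' -> 3

Encoded: [2, 3, 3, 1, 3]
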